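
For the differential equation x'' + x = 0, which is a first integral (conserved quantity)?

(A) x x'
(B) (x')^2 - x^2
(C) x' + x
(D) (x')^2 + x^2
D

A first integral I satisfies dI/dt = 0 along every solution. Differentiate each option and use the equation of motion:
(A) d/dt[x x'] = (x')^2 + x x'' = (x')^2 - x^2, not identically 0
(B) d/dt[(x')^2 - x^2] = 2x'x'' - 2x x' = -4x x', not identically 0
(C) d/dt[x' + x] = x'' + x' = -x + x', not identically 0
(D) d/dt[(x')^2 + x^2] = 2x'x'' + 2x x' = 2x'(-x) + 2x x' = 0

Only (D) has zero time-derivative. So the energy-like quantity (x')^2 + x^2 is the first integral.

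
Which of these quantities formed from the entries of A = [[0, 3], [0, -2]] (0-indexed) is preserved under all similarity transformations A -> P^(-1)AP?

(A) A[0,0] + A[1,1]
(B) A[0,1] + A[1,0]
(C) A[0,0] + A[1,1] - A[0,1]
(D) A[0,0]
A

A[0,0] + A[1,1] is the trace of A. By the cyclic property of the trace, tr(P^(-1)AP) = tr(APP^(-1)) = tr(A), so it is the same for every matrix similar to A.

The other combinations are not similarity invariants. For example, take P = [[2, 1], [1, 1]] (det P = 1), so P^(-1) = [[1, -1], [-1, 2]] and
B = P^(-1)AP = [[5, 5], [-7, -7]].
Evaluating each option on A and on B:
(A) A[0,0] + A[1,1]: -2 for A, -2 for B -> unchanged
(B) A[0,1] + A[1,0]: 3 for A, -2 for B -> changes
(C) A[0,0] + A[1,1] - A[0,1]: -5 for A, -7 for B -> changes
(D) A[0,0]: 0 for A, 5 for B -> changes

Only (A) A[0,0] + A[1,1] = -2 survives (and it does so for every P, not just this one), so it is the invariant.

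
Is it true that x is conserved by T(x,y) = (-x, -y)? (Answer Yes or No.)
No

Substitute T(x,y) = (-x, -y) into the expression and compare with the original.

Original: x
After applying T: (-x) = -x

This differs from the original x (difference: -2x), so the expression is NOT invariant.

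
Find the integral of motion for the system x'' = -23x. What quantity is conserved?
E = (x')^2 + 23x^2

Multiply the equation by x':
x' * x'' = -23x * x'
The left side is d/dt[(x')^2/2] and the right side is d/dt[-23x^2/2], so
d/dt[(x')^2/2 + 23x^2/2] = 0, i.e. (x')^2/2 + 23x^2/2 = constant.
Multiplying by 2, the integral of motion is E = (x')^2 + 23x^2.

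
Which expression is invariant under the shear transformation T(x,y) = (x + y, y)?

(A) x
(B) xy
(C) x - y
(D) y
D

Under the shear T(x,y) = (x + y, y):
Substitute the transformed coordinates into each option and compare with the original:
(A) x  ->  (x + y) = x + y   [differs from x: not invariant]
(B) xy  ->  (x + y)(y) = xy + y^2   [differs from xy: not invariant]
(C) x - y  ->  (x + y) - (y) = x   [differs from x - y: not invariant]
(D) y  ->  (y) = y   [equals y: invariant]

Only option (D), y, is unchanged by the transformation.
A horizontal shear moves points parallel to the x-axis, so the y-coordinate (and any function of y alone) is unchanged.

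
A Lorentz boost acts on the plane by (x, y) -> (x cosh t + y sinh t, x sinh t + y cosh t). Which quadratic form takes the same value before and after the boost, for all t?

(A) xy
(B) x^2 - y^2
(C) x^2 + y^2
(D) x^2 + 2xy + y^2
B

Write x' = x cosh t + y sinh t, y' = x sinh t + y cosh t and substitute into each option:
(A) xy: (x cosh t + y sinh t)(x sinh t + y cosh t) = xy(cosh^2 t + sinh^2 t) + (x^2 + y^2) sinh t cosh t = xy cosh 2t + (x^2 + y^2)(sinh 2t)/2   [not invariant for t != 0]
(B) x^2 - y^2: (x cosh t + y sinh t)^2 - (x sinh t + y cosh t)^2 = x^2(cosh^2 t - sinh^2 t) + 2xy(cosh t sinh t - sinh t cosh t) + y^2(sinh^2 t - cosh^2 t) = x^2 - y^2   [invariant, using cosh^2 t - sinh^2 t = 1]
(C) x^2 + y^2: (x cosh t + y sinh t)^2 + (x sinh t + y cosh t)^2 = (x^2 + y^2)(cosh^2 t + sinh^2 t) + 4xy sinh t cosh t = (x^2 + y^2) cosh 2t + 2xy sinh 2t   [not invariant for t != 0]
(D) x^2 + 2xy + y^2: (x' + y')^2 with x' + y' = (x + y)(cosh t + sinh t) = (x + y)e^t, so it becomes (x + y)^2 e^(2t)   [not invariant for t != 0]

Only (B) x^2 - y^2 is unchanged; it is the Minkowski form preserved by Lorentz boosts, just as x^2 + y^2 is preserved by ordinary rotations.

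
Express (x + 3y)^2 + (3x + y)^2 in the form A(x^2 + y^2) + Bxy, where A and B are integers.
10(x^2 + y^2) + 12xy

Expanding: (x + 3y)^2 = x^2 + 6xy + 9y^2
(3x + y)^2 = 9x^2 + 6xy + y^2
Sum = (1+9)(x^2+y^2) + 12xy = 10(x^2 + y^2) + 12xy
This is symmetric in x and y.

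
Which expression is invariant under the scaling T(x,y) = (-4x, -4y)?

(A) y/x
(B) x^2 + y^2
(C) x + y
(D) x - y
A

Under the uniform scaling T(x,y) = (-4x, -4y):
Substitute the transformed coordinates into each option and compare with the original:
(A) y/x  ->  (-4y)/(-4x) = y/x   [equals y/x: invariant]
(B) x^2 + y^2  ->  (-4x)^2 + (-4y)^2 = 16x^2 + 16y^2   [differs from x^2 + y^2: not invariant]
(C) x + y  ->  (-4x) + (-4y) = -4x - 4y   [differs from x + y: not invariant]
(D) x - y  ->  (-4x) - (-4y) = -4x + 4y   [differs from x - y: not invariant]

Only option (A), y/x, is unchanged by the transformation.
The common factor -4 cancels in a ratio of coordinates, while sums, products and sums of squares pick up factors of -4 or 16.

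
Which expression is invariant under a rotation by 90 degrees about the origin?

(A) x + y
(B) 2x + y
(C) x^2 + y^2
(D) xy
C

A rotation by 90 degrees sends (x, y) to (-y, x).
Substitute the transformed coordinates into each option and compare with the original:
(A) x + y  ->  (-y) + (x) = x - y   [differs from x + y: not invariant]
(B) 2x + y  ->  2(-y) + (x) = x - 2y   [differs from 2x + y: not invariant]
(C) x^2 + y^2  ->  (-y)^2 + (x)^2 = x^2 + y^2   [equals x^2 + y^2: invariant]
(D) xy  ->  (-y)(x) = -xy   [differs from xy: not invariant]

Only option (C), x^2 + y^2, is unchanged by the transformation.
Geometrically, x^2 + y^2 is the squared distance from the origin, which every rotation about the origin preserves.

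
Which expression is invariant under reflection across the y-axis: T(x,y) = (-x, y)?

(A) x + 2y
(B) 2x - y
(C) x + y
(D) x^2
D

The map is reflection across the y-axis: T(x,y) = (-x, y).
Substitute the transformed coordinates into each option and compare with the original:
(A) x + 2y  ->  (-x) + 2(y) = -x + 2y   [differs from x + 2y: not invariant]
(B) 2x - y  ->  2(-x) - (y) = -2x - y   [differs from 2x - y: not invariant]
(C) x + y  ->  (-x) + (y) = -x + y   [differs from x + y: not invariant]
(D) x^2  ->  (-x)^2 = x^2   [equals x^2: invariant]

Only option (D), x^2, is unchanged by the transformation.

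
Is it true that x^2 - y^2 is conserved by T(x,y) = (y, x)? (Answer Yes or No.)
No

Substitute T(x,y) = (y, x) into the expression and compare with the original.

Original: x^2 - y^2
After applying T: (y)^2 - (x)^2 = -x^2 + y^2

This differs from the original x^2 - y^2 (difference: -2x^2 + 2y^2), so the expression is NOT invariant.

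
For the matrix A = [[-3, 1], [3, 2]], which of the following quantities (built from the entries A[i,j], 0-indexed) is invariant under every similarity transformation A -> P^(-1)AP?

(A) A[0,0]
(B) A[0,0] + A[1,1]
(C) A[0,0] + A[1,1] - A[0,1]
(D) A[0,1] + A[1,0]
B

A[0,0] + A[1,1] is the trace of A. By the cyclic property of the trace, tr(P^(-1)AP) = tr(APP^(-1)) = tr(A), so it is the same for every matrix similar to A.

The other combinations are not similarity invariants. For example, take P = [[1, 2], [0, 1]] (det P = 1), so P^(-1) = [[1, -2], [0, 1]] and
B = P^(-1)AP = [[-9, -21], [3, 8]].
Evaluating each option on A and on B:
(A) A[0,0]: -3 for A, -9 for B -> changes
(B) A[0,0] + A[1,1]: -1 for A, -1 for B -> unchanged
(C) A[0,0] + A[1,1] - A[0,1]: -2 for A, 20 for B -> changes
(D) A[0,1] + A[1,0]: 4 for A, -18 for B -> changes

Only (B) A[0,0] + A[1,1] = -1 survives (and it does so for every P, not just this one), so it is the invariant.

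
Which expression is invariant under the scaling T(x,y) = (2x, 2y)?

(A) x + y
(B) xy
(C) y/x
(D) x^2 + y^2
C

Under the uniform scaling T(x,y) = (2x, 2y):
Substitute the transformed coordinates into each option and compare with the original:
(A) x + y  ->  (2x) + (2y) = 2x + 2y   [differs from x + y: not invariant]
(B) xy  ->  (2x)(2y) = 4xy   [differs from xy: not invariant]
(C) y/x  ->  (2y)/(2x) = y/x   [equals y/x: invariant]
(D) x^2 + y^2  ->  (2x)^2 + (2y)^2 = 4x^2 + 4y^2   [differs from x^2 + y^2: not invariant]

Only option (C), y/x, is unchanged by the transformation.
The common factor 2 cancels in a ratio of coordinates, while sums, products and sums of squares pick up factors of 2 or 4.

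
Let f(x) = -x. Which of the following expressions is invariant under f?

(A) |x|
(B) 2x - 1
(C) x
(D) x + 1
A

For f(x) = -x:
Applying f replaces x by -x. Since |-x| = |x|, the absolute value is unchanged by f, whereas x -> -x, 2x - 1 -> -2x - 1 and x + 1 -> -x + 1 all change.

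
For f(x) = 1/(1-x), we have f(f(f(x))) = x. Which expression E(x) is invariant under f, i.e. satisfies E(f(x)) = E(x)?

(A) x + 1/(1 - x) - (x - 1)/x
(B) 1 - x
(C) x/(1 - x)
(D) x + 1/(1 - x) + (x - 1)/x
D

Replace x by f(x) = 1/(1 - x) in each option and simplify. As a quick numerical cross-check, also compare E(3) with E(f(3)) = E(-1/2).

(A) x + 1/(1 - x) - (x - 1)/x  ->  (1/(1 - x)) + 1/(1 - (1/(1 - x))) - ((1/(1 - x)) - 1)/(1/(1 - x)) = (x^2(1 - x) - x + (x - 1)^2)/(x(x - 1)); check: E(3) = 11/6 but E(-1/2) = -17/6.   [not invariant]
(B) 1 - x  ->  1 - (1/(1 - x)) = x/(x - 1); check: E(3) = -2 but E(-1/2) = 3/2.   [not invariant]
(C) x/(1 - x)  ->  (1/(1 - x))/(1 - (1/(1 - x))) = -1/x; check: E(3) = -3/2 but E(-1/2) = -1/3.   [not invariant]
(D) x + 1/(1 - x) + (x - 1)/x  ->  (1/(1 - x)) + 1/(1 - (1/(1 - x))) + ((1/(1 - x)) - 1)/(1/(1 - x)), which simplifies back to x + 1/(1 - x) + (x - 1)/x; check: E(3) = 19/6, E(-1/2) = 19/6.   [invariant]

Only (D) is unchanged. Indeed f(f(x)) = 1/(1 - 1/(1-x)) = (1-x)/(-x) = (x-1)/x, so E(x) = x + f(x) + f(f(x)) is the sum over the whole 3-cycle; applying f just permutes the three terms cyclically (x -> f(x) -> f(f(x)) -> x), leaving the sum unchanged.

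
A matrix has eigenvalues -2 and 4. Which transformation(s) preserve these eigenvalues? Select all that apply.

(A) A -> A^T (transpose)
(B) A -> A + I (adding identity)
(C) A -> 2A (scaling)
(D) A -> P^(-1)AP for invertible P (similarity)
A and D

Eigenvalues are preserved by:
1. Similarity transformations: A -> P^(-1)AP (same characteristic polynomial)
2. Transpose: A^T has the same eigenvalues as A

Eigenvalues are NOT preserved by:
- Adding identity: eigenvalues become -2+1, 4+1
- Scaling: eigenvalues become -4, 8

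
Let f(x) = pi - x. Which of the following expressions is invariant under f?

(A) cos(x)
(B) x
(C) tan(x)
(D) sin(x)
D

For f(x) = pi - x:
sin(pi - x) = sin(x), so sine is invariant under this transformation.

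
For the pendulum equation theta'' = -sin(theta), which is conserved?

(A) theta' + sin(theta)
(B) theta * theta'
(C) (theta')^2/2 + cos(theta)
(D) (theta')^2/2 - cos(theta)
D

A first integral I satisfies dI/dt = 0 along every solution. Differentiate each option and use the equation of motion:
(A) d/dt[theta' + sin(theta)] = theta'' + cos(theta) theta' = -sin(theta) + theta' cos(theta), not identically 0
(B) d/dt[theta * theta'] = (theta')^2 + theta theta'' = (theta')^2 - theta sin(theta), not identically 0
(C) d/dt[(theta')^2/2 + cos(theta)] = theta' theta'' - sin(theta) theta' = -2 theta' sin(theta), not identically 0
(D) d/dt[(theta')^2/2 - cos(theta)] = theta' theta'' + sin(theta) theta' = theta'(-sin(theta)) + theta' sin(theta) = 0

Only (D) has zero time-derivative. This is the total energy: kinetic (theta')^2/2 plus potential -cos(theta).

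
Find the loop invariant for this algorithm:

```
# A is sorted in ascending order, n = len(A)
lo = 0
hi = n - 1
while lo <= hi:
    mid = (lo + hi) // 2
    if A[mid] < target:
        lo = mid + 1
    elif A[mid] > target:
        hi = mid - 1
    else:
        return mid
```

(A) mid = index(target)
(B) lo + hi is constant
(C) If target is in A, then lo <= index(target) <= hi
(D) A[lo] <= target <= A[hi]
C

A loop invariant must hold before the first iteration and be re-established by every execution of the body.

(C) If target is in A, then lo <= index(target) <= hi: Before the loop [lo, hi] = [0, n-1] covers every index. When A[mid] < target, sortedness puts target strictly to the right of mid, so setting lo = mid + 1 keeps index(target) in [lo, hi]; symmetrically for hi = mid - 1. Hence 'if target is in A then lo <= index(target) <= hi' holds after every iteration, and when lo > hi it proves target is absent.

The other options fail:
(A) mid = index(target): mid is just the current probe; it equals index(target) only on the iteration that returns.
(B) lo + hi is constant: each iteration moves exactly one of lo, hi, so lo + hi changes (e.g. 0 + (n-1) becomes (mid+1) + (n-1)).
(D) A[lo] <= target <= A[hi]: fails when target is not in A (e.g. target < A[0] already violates it before the loop), so it is not maintained in general.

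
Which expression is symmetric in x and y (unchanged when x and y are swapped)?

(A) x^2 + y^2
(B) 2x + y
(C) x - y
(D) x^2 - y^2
A

A symmetric expression is unchanged when the variables are permuted; here the transformation to test is the swap (x, y) -> (y, x).
Substitute the transformed coordinates into each option and compare with the original:
(A) x^2 + y^2  ->  (y)^2 + (x)^2 = x^2 + y^2   [equals x^2 + y^2: invariant]
(B) 2x + y  ->  2(y) + (x) = x + 2y   [differs from 2x + y: not invariant]
(C) x - y  ->  (y) - (x) = -x + y   [differs from x - y: not invariant]
(D) x^2 - y^2  ->  (y)^2 - (x)^2 = -x^2 + y^2   [differs from x^2 - y^2: not invariant]

Only option (A), x^2 + y^2, is unchanged by the transformation.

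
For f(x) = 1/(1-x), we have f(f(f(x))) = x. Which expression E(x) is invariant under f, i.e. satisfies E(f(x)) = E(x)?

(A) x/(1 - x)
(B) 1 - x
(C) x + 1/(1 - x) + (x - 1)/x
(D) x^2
C

Replace x by f(x) = 1/(1 - x) in each option and simplify. As a quick numerical cross-check, also compare E(3) with E(f(3)) = E(-1/2).

(A) x/(1 - x)  ->  (1/(1 - x))/(1 - (1/(1 - x))) = -1/x; check: E(3) = -3/2 but E(-1/2) = -1/3.   [not invariant]
(B) 1 - x  ->  1 - (1/(1 - x)) = x/(x - 1); check: E(3) = -2 but E(-1/2) = 3/2.   [not invariant]
(C) x + 1/(1 - x) + (x - 1)/x  ->  (1/(1 - x)) + 1/(1 - (1/(1 - x))) + ((1/(1 - x)) - 1)/(1/(1 - x)), which simplifies back to x + 1/(1 - x) + (x - 1)/x; check: E(3) = 19/6, E(-1/2) = 19/6.   [invariant]
(D) x^2  ->  (1/(1 - x))^2 = (x - 1)^(-2); check: E(3) = 9 but E(-1/2) = 1/4.   [not invariant]

Only (C) is unchanged. Indeed f(f(x)) = 1/(1 - 1/(1-x)) = (1-x)/(-x) = (x-1)/x, so E(x) = x + f(x) + f(f(x)) is the sum over the whole 3-cycle; applying f just permutes the three terms cyclically (x -> f(x) -> f(f(x)) -> x), leaving the sum unchanged.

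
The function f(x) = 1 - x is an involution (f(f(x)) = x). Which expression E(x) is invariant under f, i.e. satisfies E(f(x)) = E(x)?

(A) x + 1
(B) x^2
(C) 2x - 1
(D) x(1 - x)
D

Replace x by f(x) = 1 - x in each option and simplify. As a quick numerical cross-check, also compare E(5) with E(f(5)) = E(-4).

(A) x + 1  ->  (1 - x) + 1 = 2 - x; check: E(5) = 6 but E(-4) = -3.   [not invariant]
(B) x^2  ->  (1 - x)^2 = (x - 1)^2; check: E(5) = 25 but E(-4) = 16.   [not invariant]
(C) 2x - 1  ->  2(1 - x) - 1 = 1 - 2x; check: E(5) = 9 but E(-4) = -9.   [not invariant]
(D) x(1 - x)  ->  (1 - x)(1 - (1 - x)), which simplifies back to x(1 - x); check: E(5) = -20, E(-4) = -20.   [invariant]

Only (D) is unchanged. E is symmetric under swapping x with f(x) = 1 - x, which is exactly what an involution does.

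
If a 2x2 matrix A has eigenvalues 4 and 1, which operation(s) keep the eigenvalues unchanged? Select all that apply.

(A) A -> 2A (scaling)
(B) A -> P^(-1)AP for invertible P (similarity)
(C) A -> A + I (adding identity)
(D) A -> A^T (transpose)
B and D

Eigenvalues are preserved by:
1. Similarity transformations: A -> P^(-1)AP (same characteristic polynomial)
2. Transpose: A^T has the same eigenvalues as A

Eigenvalues are NOT preserved by:
- Adding identity: eigenvalues become 4+1, 1+1
- Scaling: eigenvalues become 8, 2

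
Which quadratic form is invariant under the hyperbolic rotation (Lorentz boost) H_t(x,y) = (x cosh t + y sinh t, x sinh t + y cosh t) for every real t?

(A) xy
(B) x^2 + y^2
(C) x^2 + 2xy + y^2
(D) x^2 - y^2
D

Write x' = x cosh t + y sinh t, y' = x sinh t + y cosh t and substitute into each option:
(A) xy: (x cosh t + y sinh t)(x sinh t + y cosh t) = xy(cosh^2 t + sinh^2 t) + (x^2 + y^2) sinh t cosh t = xy cosh 2t + (x^2 + y^2)(sinh 2t)/2   [not invariant for t != 0]
(B) x^2 + y^2: (x cosh t + y sinh t)^2 + (x sinh t + y cosh t)^2 = (x^2 + y^2)(cosh^2 t + sinh^2 t) + 4xy sinh t cosh t = (x^2 + y^2) cosh 2t + 2xy sinh 2t   [not invariant for t != 0]
(C) x^2 + 2xy + y^2: (x' + y')^2 with x' + y' = (x + y)(cosh t + sinh t) = (x + y)e^t, so it becomes (x + y)^2 e^(2t)   [not invariant for t != 0]
(D) x^2 - y^2: (x cosh t + y sinh t)^2 - (x sinh t + y cosh t)^2 = x^2(cosh^2 t - sinh^2 t) + 2xy(cosh t sinh t - sinh t cosh t) + y^2(sinh^2 t - cosh^2 t) = x^2 - y^2   [invariant, using cosh^2 t - sinh^2 t = 1]

Only (D) x^2 - y^2 is unchanged; it is the Minkowski form preserved by Lorentz boosts, just as x^2 + y^2 is preserved by ordinary rotations.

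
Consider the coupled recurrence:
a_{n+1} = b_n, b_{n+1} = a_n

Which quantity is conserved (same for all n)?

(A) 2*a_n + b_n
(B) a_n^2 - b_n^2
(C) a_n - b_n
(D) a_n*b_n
D

Replace a_n by a_{n+1} = b_n and b_n by b_{n+1} = a_n in each option and simplify:
(A) 2*a_n + b_n  ->  2*(b_n) + (a_n) = a_n + 2*b_n   [not conserved]
(B) a_n^2 - b_n^2  ->  (b_n)^2 - (a_n)^2 = -a_n^2 + b_n^2   [not conserved]
(C) a_n - b_n  ->  (b_n) - (a_n) = -a_n + b_n   [not conserved]
(D) a_n*b_n  ->  (b_n)*(a_n) = a_n*b_n   [conserved]

Only (D) a_n*b_n returns to itself after one step, so it is the conserved quantity.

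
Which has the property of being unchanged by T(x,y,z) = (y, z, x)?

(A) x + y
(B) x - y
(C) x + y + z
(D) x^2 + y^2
C

Apply T(x,y,z) = (y, z, x) to each option, i.e. replace (x, y, z) by the transformed coordinates.
Substitute the transformed coordinates into each option and compare with the original:
(A) x + y  ->  (y) + (z) = y + z   [differs from x + y: not invariant]
(B) x - y  ->  (y) - (z) = y - z   [differs from x - y: not invariant]
(C) x + y + z  ->  (y) + (z) + (x) = x + y + z   [equals x + y + z: invariant]
(D) x^2 + y^2  ->  (y)^2 + (z)^2 = y^2 + z^2   [differs from x^2 + y^2: not invariant]

Only option (C), x + y + z, is unchanged by the transformation.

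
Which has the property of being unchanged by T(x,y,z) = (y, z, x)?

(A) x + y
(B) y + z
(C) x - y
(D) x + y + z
D

Apply T(x,y,z) = (y, z, x) to each option, i.e. replace (x, y, z) by the transformed coordinates.
Substitute the transformed coordinates into each option and compare with the original:
(A) x + y  ->  (y) + (z) = y + z   [differs from x + y: not invariant]
(B) y + z  ->  (z) + (x) = x + z   [differs from y + z: not invariant]
(C) x - y  ->  (y) - (z) = y - z   [differs from x - y: not invariant]
(D) x + y + z  ->  (y) + (z) + (x) = x + y + z   [equals x + y + z: invariant]

Only option (D), x + y + z, is unchanged by the transformation.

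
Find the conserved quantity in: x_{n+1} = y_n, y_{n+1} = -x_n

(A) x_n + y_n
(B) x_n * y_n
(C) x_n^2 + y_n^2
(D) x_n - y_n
C

For the recurrence x_{n+1} = y_n, y_{n+1} = -x_n:

x_{n+1}^2 + y_{n+1}^2 = y_n^2 + (-x_n)^2 = x_n^2 + y_n^2
The sum of squares is conserved (like energy in a harmonic oscillator).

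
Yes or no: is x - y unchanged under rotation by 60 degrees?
No

Applying rotation by 60 degrees: x' = x*cos(60 degrees) - y*sin(60 degrees) = x/2 - sqrt(3)y/2, y' = x*sin(60 degrees) + y*cos(60 degrees) = sqrt(3)x/2 + y/2

Substituting into x - y:
(x/2 - sqrt(3)y/2) - (sqrt(3)x/2 + y/2)
= -sqrt(3)x/2 + x/2 - sqrt(3)y/2 - y/2

This differs from the original expression x - y, so it is NOT invariant.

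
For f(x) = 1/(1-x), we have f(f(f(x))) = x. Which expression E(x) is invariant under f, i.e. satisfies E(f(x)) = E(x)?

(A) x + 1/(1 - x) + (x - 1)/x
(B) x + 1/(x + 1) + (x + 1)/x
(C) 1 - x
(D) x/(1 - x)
A

Replace x by f(x) = 1/(1 - x) in each option and simplify. As a quick numerical cross-check, also compare E(4) with E(f(4)) = E(-1/3).

(A) x + 1/(1 - x) + (x - 1)/x  ->  (1/(1 - x)) + 1/(1 - (1/(1 - x))) + ((1/(1 - x)) - 1)/(1/(1 - x)), which simplifies back to x + 1/(1 - x) + (x - 1)/x; check: E(4) = 53/12, E(-1/3) = 53/12.   [invariant]
(B) x + 1/(x + 1) + (x + 1)/x  ->  (1/(1 - x)) + 1/((1/(1 - x)) + 1) + ((1/(1 - x)) + 1)/(1/(1 - x)) = (-x^3 + 6x^2 - 11x + 7)/(x^2 - 3x + 2); check: E(4) = 109/20 but E(-1/3) = -5/6.   [not invariant]
(C) 1 - x  ->  1 - (1/(1 - x)) = x/(x - 1); check: E(4) = -3 but E(-1/3) = 4/3.   [not invariant]
(D) x/(1 - x)  ->  (1/(1 - x))/(1 - (1/(1 - x))) = -1/x; check: E(4) = -4/3 but E(-1/3) = -1/4.   [not invariant]

Only (A) is unchanged. Indeed f(f(x)) = 1/(1 - 1/(1-x)) = (1-x)/(-x) = (x-1)/x, so E(x) = x + f(x) + f(f(x)) is the sum over the whole 3-cycle; applying f just permutes the three terms cyclically (x -> f(x) -> f(f(x)) -> x), leaving the sum unchanged.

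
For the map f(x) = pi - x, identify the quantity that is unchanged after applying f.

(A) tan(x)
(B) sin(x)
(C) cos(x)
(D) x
B

For f(x) = pi - x:
sin(pi - x) = sin(x), so sine is invariant under this transformation.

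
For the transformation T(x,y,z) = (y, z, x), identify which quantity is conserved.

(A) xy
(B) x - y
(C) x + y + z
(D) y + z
C

Apply T(x,y,z) = (y, z, x) to each option, i.e. replace (x, y, z) by the transformed coordinates.
Substitute the transformed coordinates into each option and compare with the original:
(A) xy  ->  (y)(z) = yz   [differs from xy: not invariant]
(B) x - y  ->  (y) - (z) = y - z   [differs from x - y: not invariant]
(C) x + y + z  ->  (y) + (z) + (x) = x + y + z   [equals x + y + z: invariant]
(D) y + z  ->  (z) + (x) = x + z   [differs from y + z: not invariant]

Only option (C), x + y + z, is unchanged by the transformation.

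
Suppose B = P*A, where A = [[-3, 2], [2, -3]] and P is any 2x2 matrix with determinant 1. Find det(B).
5

By the multiplicative property of determinants, det(B) = det(P*A) = det(P) * det(A) = det(A),
so the determinant is invariant under multiplication by any determinant-1 matrix; we just need det(A).

det(A) = (-3)(-3) - (2)(2) = 9 - 4 = 5

Therefore det(B) = 1 * 5 = 5.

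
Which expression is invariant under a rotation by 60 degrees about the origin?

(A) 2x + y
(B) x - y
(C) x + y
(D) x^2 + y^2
D

A rotation by 60 degrees sends (x, y) to (x/2 - sqrt(3)y/2, sqrt(3)x/2 + y/2).
Substitute the transformed coordinates into each option and compare with the original:
(A) 2x + y  ->  2(x/2 - sqrt(3)y/2) + (sqrt(3)x/2 + y/2) = sqrt(3)x/2 + x - sqrt(3)y + y/2   [differs from 2x + y: not invariant]
(B) x - y  ->  (x/2 - sqrt(3)y/2) - (sqrt(3)x/2 + y/2) = -sqrt(3)x/2 + x/2 - sqrt(3)y/2 - y/2   [differs from x - y: not invariant]
(C) x + y  ->  (x/2 - sqrt(3)y/2) + (sqrt(3)x/2 + y/2) = x/2 + sqrt(3)x/2 - sqrt(3)y/2 + y/2   [differs from x + y: not invariant]
(D) x^2 + y^2  ->  (x/2 - sqrt(3)y/2)^2 + (sqrt(3)x/2 + y/2)^2 = x^2 + y^2   [equals x^2 + y^2: invariant]

Only option (D), x^2 + y^2, is unchanged by the transformation.
Geometrically, x^2 + y^2 is the squared distance from the origin, which every rotation about the origin preserves.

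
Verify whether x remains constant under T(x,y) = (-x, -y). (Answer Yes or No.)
No

Substitute T(x,y) = (-x, -y) into the expression and compare with the original.

Original: x
After applying T: (-x) = -x

This differs from the original x (difference: -2x), so the expression is NOT invariant.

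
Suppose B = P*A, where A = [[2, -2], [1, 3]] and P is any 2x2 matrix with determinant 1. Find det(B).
8

By the multiplicative property of determinants, det(B) = det(P*A) = det(P) * det(A) = det(A),
so the determinant is invariant under multiplication by any determinant-1 matrix; we just need det(A).

det(A) = (2)(3) - (-2)(1) = 6 - (-2) = 8

Therefore det(B) = 1 * 8 = 8.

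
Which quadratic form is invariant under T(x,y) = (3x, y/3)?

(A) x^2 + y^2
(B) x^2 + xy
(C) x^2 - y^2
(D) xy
D

T multiplies x by 3 and divides y by 3.
Substitute the transformed coordinates into each option and compare with the original:
(A) x^2 + y^2  ->  (3x)^2 + (y/3)^2 = 9x^2 + y^2/9   [differs from x^2 + y^2: not invariant]
(B) x^2 + xy  ->  (3x)^2 + (3x)(y/3) = 9x^2 + xy   [differs from x^2 + xy: not invariant]
(C) x^2 - y^2  ->  (3x)^2 - (y/3)^2 = 9x^2 - y^2/9   [differs from x^2 - y^2: not invariant]
(D) xy  ->  (3x)(y/3) = xy   [equals xy: invariant]

Only option (D), xy, is unchanged by the transformation.
The factors 3 and 1/3 cancel only in the pure product xy.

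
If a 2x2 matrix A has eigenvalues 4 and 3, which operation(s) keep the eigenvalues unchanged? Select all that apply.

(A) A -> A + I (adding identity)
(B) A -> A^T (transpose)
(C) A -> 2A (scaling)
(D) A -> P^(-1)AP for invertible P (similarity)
B and D

Eigenvalues are preserved by:
1. Similarity transformations: A -> P^(-1)AP (same characteristic polynomial)
2. Transpose: A^T has the same eigenvalues as A

Eigenvalues are NOT preserved by:
- Adding identity: eigenvalues become 4+1, 3+1
- Scaling: eigenvalues become 8, 6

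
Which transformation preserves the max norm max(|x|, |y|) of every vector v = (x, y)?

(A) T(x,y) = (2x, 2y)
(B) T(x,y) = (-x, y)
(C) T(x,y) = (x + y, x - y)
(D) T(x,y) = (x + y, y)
B

A transformation preserves a norm if ||T(v)|| = ||v|| for every v; a single vector where the norm changes rules an option out.

(A) T(x,y) = (2x, 2y): v = (1, 0) has norm max(|1|, |0|) = 1, but T(v) = (2, 0) has norm 2 -- not preserved.
(B) T(x,y) = (-x, y): preserves the norm -- it only permutes the coordinates and/or flips signs, which leaves max(|x|, |y|) unchanged.
(C) T(x,y) = (x + y, x - y): v = (1, 1) has norm max(|1|, |1|) = 1, but T(v) = (2, 0) has norm 2 -- not preserved.
(D) T(x,y) = (x + y, y): v = (1, 1) has norm max(|1|, |1|) = 1, but T(v) = (2, 1) has norm 2 -- not preserved.

Therefore the answer is (B).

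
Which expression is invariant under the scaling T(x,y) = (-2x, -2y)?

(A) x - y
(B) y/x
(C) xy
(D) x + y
B

Under the uniform scaling T(x,y) = (-2x, -2y):
Substitute the transformed coordinates into each option and compare with the original:
(A) x - y  ->  (-2x) - (-2y) = -2x + 2y   [differs from x - y: not invariant]
(B) y/x  ->  (-2y)/(-2x) = y/x   [equals y/x: invariant]
(C) xy  ->  (-2x)(-2y) = 4xy   [differs from xy: not invariant]
(D) x + y  ->  (-2x) + (-2y) = -2x - 2y   [differs from x + y: not invariant]

Only option (B), y/x, is unchanged by the transformation.
The common factor -2 cancels in a ratio of coordinates, while sums, products and sums of squares pick up factors of -2 or 4.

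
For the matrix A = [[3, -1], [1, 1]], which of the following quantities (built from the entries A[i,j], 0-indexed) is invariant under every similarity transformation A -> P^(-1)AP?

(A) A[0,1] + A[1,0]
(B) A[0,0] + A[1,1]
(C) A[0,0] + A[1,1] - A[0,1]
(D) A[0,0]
B

A[0,0] + A[1,1] is the trace of A. By the cyclic property of the trace, tr(P^(-1)AP) = tr(APP^(-1)) = tr(A), so it is the same for every matrix similar to A.

The other combinations are not similarity invariants. For example, take P = [[2, 1], [1, 1]] (det P = 1), so P^(-1) = [[1, -1], [-1, 2]] and
B = P^(-1)AP = [[2, 0], [1, 2]].
Evaluating each option on A and on B:
(A) A[0,1] + A[1,0]: 0 for A, 1 for B -> changes
(B) A[0,0] + A[1,1]: 4 for A, 4 for B -> unchanged
(C) A[0,0] + A[1,1] - A[0,1]: 5 for A, 4 for B -> changes
(D) A[0,0]: 3 for A, 2 for B -> changes

Only (B) A[0,0] + A[1,1] = 4 survives (and it does so for every P, not just this one), so it is the invariant.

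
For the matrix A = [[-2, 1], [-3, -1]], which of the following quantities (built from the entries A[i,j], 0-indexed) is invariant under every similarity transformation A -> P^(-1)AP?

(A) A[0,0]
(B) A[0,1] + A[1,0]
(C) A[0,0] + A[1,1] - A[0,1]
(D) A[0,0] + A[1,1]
D

A[0,0] + A[1,1] is the trace of A. By the cyclic property of the trace, tr(P^(-1)AP) = tr(APP^(-1)) = tr(A), so it is the same for every matrix similar to A.

The other combinations are not similarity invariants. For example, take P = [[1, 1], [1, 2]] (det P = 1), so P^(-1) = [[2, -1], [-1, 1]] and
B = P^(-1)AP = [[2, 5], [-3, -5]].
Evaluating each option on A and on B:
(A) A[0,0]: -2 for A, 2 for B -> changes
(B) A[0,1] + A[1,0]: -2 for A, 2 for B -> changes
(C) A[0,0] + A[1,1] - A[0,1]: -4 for A, -8 for B -> changes
(D) A[0,0] + A[1,1]: -3 for A, -3 for B -> unchanged

Only (D) A[0,0] + A[1,1] = -3 survives (and it does so for every P, not just this one), so it is the invariant.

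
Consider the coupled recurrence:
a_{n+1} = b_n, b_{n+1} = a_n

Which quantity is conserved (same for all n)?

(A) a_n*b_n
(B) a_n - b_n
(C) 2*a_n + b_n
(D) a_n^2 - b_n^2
A

Replace a_n by a_{n+1} = b_n and b_n by b_{n+1} = a_n in each option and simplify:
(A) a_n*b_n  ->  (b_n)*(a_n) = a_n*b_n   [conserved]
(B) a_n - b_n  ->  (b_n) - (a_n) = -a_n + b_n   [not conserved]
(C) 2*a_n + b_n  ->  2*(b_n) + (a_n) = a_n + 2*b_n   [not conserved]
(D) a_n^2 - b_n^2  ->  (b_n)^2 - (a_n)^2 = -a_n^2 + b_n^2   [not conserved]

Only (A) a_n*b_n returns to itself after one step, so it is the conserved quantity.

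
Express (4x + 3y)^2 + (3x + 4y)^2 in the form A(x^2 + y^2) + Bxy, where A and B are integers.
25(x^2 + y^2) + 48xy

Expanding: (4x + 3y)^2 = 16x^2 + 24xy + 9y^2
(3x + 4y)^2 = 9x^2 + 24xy + 16y^2
Sum = (16+9)(x^2+y^2) + 48xy = 25(x^2 + y^2) + 48xy
This is symmetric in x and y.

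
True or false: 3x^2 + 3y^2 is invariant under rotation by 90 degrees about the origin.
True

Applying rotation by 90 degrees: x' = x*cos(90 degrees) - y*sin(90 degrees) = -y, y' = x*sin(90 degrees) + y*cos(90 degrees) = x

Substituting into 3x^2 + 3y^2:
3(-y)^2 + 3(x)^2
= 3x^2 + 3y^2

This equals the original expression 3x^2 + 3y^2, so it IS invariant.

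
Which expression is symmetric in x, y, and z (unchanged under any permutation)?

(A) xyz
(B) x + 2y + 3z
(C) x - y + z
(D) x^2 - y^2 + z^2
A

A symmetric expression is unchanged when the variables are permuted; here the transformation to test is the swap (x, y) -> (y, x).
A symmetric expression must survive every permutation; the single swap x <-> y already eliminates the distractors, and the keyed expression is also unchanged by x <-> z and y <-> z (each variable enters it in exactly the same way).
Substitute the transformed coordinates into each option and compare with the original:
(A) xyz  ->  (y)(x)z = xyz   [equals xyz: invariant]
(B) x + 2y + 3z  ->  (y) + 2(x) + 3z = 2x + y + 3z   [differs from x + 2y + 3z: not invariant]
(C) x - y + z  ->  (y) - (x) + z = -x + y + z   [differs from x - y + z: not invariant]
(D) x^2 - y^2 + z^2  ->  (y)^2 - (x)^2 + z^2 = -x^2 + y^2 + z^2   [differs from x^2 - y^2 + z^2: not invariant]

Only option (A), xyz, is unchanged by the transformation.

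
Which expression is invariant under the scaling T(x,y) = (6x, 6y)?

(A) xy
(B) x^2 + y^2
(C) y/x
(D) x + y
C

Under the uniform scaling T(x,y) = (6x, 6y):
Substitute the transformed coordinates into each option and compare with the original:
(A) xy  ->  (6x)(6y) = 36xy   [differs from xy: not invariant]
(B) x^2 + y^2  ->  (6x)^2 + (6y)^2 = 36x^2 + 36y^2   [differs from x^2 + y^2: not invariant]
(C) y/x  ->  (6y)/(6x) = y/x   [equals y/x: invariant]
(D) x + y  ->  (6x) + (6y) = 6x + 6y   [differs from x + y: not invariant]

Only option (C), y/x, is unchanged by the transformation.
The common factor 6 cancels in a ratio of coordinates, while sums, products and sums of squares pick up factors of 6 or 36.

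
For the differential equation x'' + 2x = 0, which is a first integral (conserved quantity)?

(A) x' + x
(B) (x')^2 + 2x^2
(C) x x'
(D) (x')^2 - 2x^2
B

A first integral I satisfies dI/dt = 0 along every solution. Differentiate each option and use the equation of motion:
(A) d/dt[x' + x] = x'' + x' = -2x + x', not identically 0
(B) d/dt[(x')^2 + 2x^2] = 2x'x'' + 4x x' = 2x'(-2x) + 4x x' = 0
(C) d/dt[x x'] = (x')^2 + x x'' = (x')^2 - 2x^2, not identically 0
(D) d/dt[(x')^2 - 2x^2] = 2x'x'' - 4x x' = -8x x', not identically 0

Only (B) has zero time-derivative. So the energy-like quantity (x')^2 + 2x^2 is the first integral.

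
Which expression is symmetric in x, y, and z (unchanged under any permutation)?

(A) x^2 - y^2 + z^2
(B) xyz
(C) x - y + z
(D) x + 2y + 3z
B

A symmetric expression is unchanged when the variables are permuted; here the transformation to test is the swap (x, y) -> (y, x).
A symmetric expression must survive every permutation; the single swap x <-> y already eliminates the distractors, and the keyed expression is also unchanged by x <-> z and y <-> z (each variable enters it in exactly the same way).
Substitute the transformed coordinates into each option and compare with the original:
(A) x^2 - y^2 + z^2  ->  (y)^2 - (x)^2 + z^2 = -x^2 + y^2 + z^2   [differs from x^2 - y^2 + z^2: not invariant]
(B) xyz  ->  (y)(x)z = xyz   [equals xyz: invariant]
(C) x - y + z  ->  (y) - (x) + z = -x + y + z   [differs from x - y + z: not invariant]
(D) x + 2y + 3z  ->  (y) + 2(x) + 3z = 2x + y + 3z   [differs from x + 2y + 3z: not invariant]

Only option (B), xyz, is unchanged by the transformation.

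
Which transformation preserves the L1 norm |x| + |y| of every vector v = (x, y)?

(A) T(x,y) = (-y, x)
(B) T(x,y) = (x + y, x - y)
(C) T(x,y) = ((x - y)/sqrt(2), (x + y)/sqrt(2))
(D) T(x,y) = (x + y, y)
A

A transformation preserves a norm if ||T(v)|| = ||v|| for every v; a single vector where the norm changes rules an option out.

(A) T(x,y) = (-y, x): preserves the norm -- it only permutes the coordinates and/or flips signs, which leaves |x| + |y| unchanged.
(B) T(x,y) = (x + y, x - y): v = (1, 0) has norm |1| + |0| = 1, but T(v) = (1, 1) has norm 2 -- not preserved.
(C) T(x,y) = ((x - y)/sqrt(2), (x + y)/sqrt(2)): v = (1, 0) has norm |1| + |0| = 1, but T(v) = (sqrt(2)/2, sqrt(2)/2) has norm sqrt(2) -- not preserved.
(D) T(x,y) = (x + y, y): v = (0, 1) has norm |0| + |1| = 1, but T(v) = (1, 1) has norm 2 -- not preserved.

Therefore the answer is (A).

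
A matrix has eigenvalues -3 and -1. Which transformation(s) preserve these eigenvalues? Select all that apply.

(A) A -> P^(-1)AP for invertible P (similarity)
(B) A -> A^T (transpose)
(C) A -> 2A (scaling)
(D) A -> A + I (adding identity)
A and B

Eigenvalues are preserved by:
1. Similarity transformations: A -> P^(-1)AP (same characteristic polynomial)
2. Transpose: A^T has the same eigenvalues as A

Eigenvalues are NOT preserved by:
- Adding identity: eigenvalues become -3+1, -1+1
- Scaling: eigenvalues become -6, -2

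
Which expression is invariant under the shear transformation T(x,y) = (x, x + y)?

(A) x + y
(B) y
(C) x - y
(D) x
D

Under the shear T(x,y) = (x, x + y):
Substitute the transformed coordinates into each option and compare with the original:
(A) x + y  ->  (x) + (x + y) = 2x + y   [differs from x + y: not invariant]
(B) y  ->  (x + y) = x + y   [differs from y: not invariant]
(C) x - y  ->  (x) - (x + y) = -y   [differs from x - y: not invariant]
(D) x  ->  (x) = x   [equals x: invariant]

Only option (D), x, is unchanged by the transformation.
A vertical shear moves points parallel to the y-axis, so the x-coordinate (and any function of x alone) is unchanged.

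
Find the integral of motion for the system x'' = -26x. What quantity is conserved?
E = (x')^2 + 26x^2

Multiply the equation by x':
x' * x'' = -26x * x'
The left side is d/dt[(x')^2/2] and the right side is d/dt[-26x^2/2], so
d/dt[(x')^2/2 + 26x^2/2] = 0, i.e. (x')^2/2 + 26x^2/2 = constant.
Multiplying by 2, the integral of motion is E = (x')^2 + 26x^2.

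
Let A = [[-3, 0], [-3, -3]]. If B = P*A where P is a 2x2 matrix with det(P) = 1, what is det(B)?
9

By the multiplicative property of determinants, det(B) = det(P*A) = det(P) * det(A) = det(A),
so the determinant is invariant under multiplication by any determinant-1 matrix; we just need det(A).

det(A) = (-3)(-3) - (0)(-3) = 9 - 0 = 9

Therefore det(B) = 1 * 9 = 9.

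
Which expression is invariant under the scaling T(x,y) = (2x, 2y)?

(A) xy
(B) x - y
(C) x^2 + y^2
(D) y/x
D

Under the uniform scaling T(x,y) = (2x, 2y):
Substitute the transformed coordinates into each option and compare with the original:
(A) xy  ->  (2x)(2y) = 4xy   [differs from xy: not invariant]
(B) x - y  ->  (2x) - (2y) = 2x - 2y   [differs from x - y: not invariant]
(C) x^2 + y^2  ->  (2x)^2 + (2y)^2 = 4x^2 + 4y^2   [differs from x^2 + y^2: not invariant]
(D) y/x  ->  (2y)/(2x) = y/x   [equals y/x: invariant]

Only option (D), y/x, is unchanged by the transformation.
The common factor 2 cancels in a ratio of coordinates, while sums, products and sums of squares pick up factors of 2 or 4.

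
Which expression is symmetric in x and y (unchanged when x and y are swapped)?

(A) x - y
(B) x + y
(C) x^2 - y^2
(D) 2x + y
B

A symmetric expression is unchanged when the variables are permuted; here the transformation to test is the swap (x, y) -> (y, x).
Substitute the transformed coordinates into each option and compare with the original:
(A) x - y  ->  (y) - (x) = -x + y   [differs from x - y: not invariant]
(B) x + y  ->  (y) + (x) = x + y   [equals x + y: invariant]
(C) x^2 - y^2  ->  (y)^2 - (x)^2 = -x^2 + y^2   [differs from x^2 - y^2: not invariant]
(D) 2x + y  ->  2(y) + (x) = x + 2y   [differs from 2x + y: not invariant]

Only option (B), x + y, is unchanged by the transformation.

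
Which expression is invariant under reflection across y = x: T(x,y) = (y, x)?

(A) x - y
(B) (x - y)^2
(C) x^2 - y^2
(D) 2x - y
B

The map is reflection across y = x: T(x,y) = (y, x).
Substitute the transformed coordinates into each option and compare with the original:
(A) x - y  ->  (y) - (x) = -x + y   [differs from x - y: not invariant]
(B) (x - y)^2  ->  ((y) - (x))^2 = x^2 - 2xy + y^2   [equals (x - y)^2: invariant]
(C) x^2 - y^2  ->  (y)^2 - (x)^2 = -x^2 + y^2   [differs from x^2 - y^2: not invariant]
(D) 2x - y  ->  2(y) - (x) = -x + 2y   [differs from 2x - y: not invariant]

Only option (B), (x - y)^2, is unchanged by the transformation.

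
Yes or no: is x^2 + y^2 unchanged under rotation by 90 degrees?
Yes

Applying rotation by 90 degrees: x' = x*cos(90 degrees) - y*sin(90 degrees) = -y, y' = x*sin(90 degrees) + y*cos(90 degrees) = x

Substituting into x^2 + y^2:
(-y)^2 + (x)^2
= x^2 + y^2

This equals the original expression x^2 + y^2, so it IS invariant.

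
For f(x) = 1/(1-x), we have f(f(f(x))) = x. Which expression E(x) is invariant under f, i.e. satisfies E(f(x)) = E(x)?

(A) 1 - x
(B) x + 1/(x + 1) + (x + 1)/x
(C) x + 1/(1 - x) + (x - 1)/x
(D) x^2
C

Replace x by f(x) = 1/(1 - x) in each option and simplify. As a quick numerical cross-check, also compare E(4) with E(f(4)) = E(-1/3).

(A) 1 - x  ->  1 - (1/(1 - x)) = x/(x - 1); check: E(4) = -3 but E(-1/3) = 4/3.   [not invariant]
(B) x + 1/(x + 1) + (x + 1)/x  ->  (1/(1 - x)) + 1/((1/(1 - x)) + 1) + ((1/(1 - x)) + 1)/(1/(1 - x)) = (-x^3 + 6x^2 - 11x + 7)/(x^2 - 3x + 2); check: E(4) = 109/20 but E(-1/3) = -5/6.   [not invariant]
(C) x + 1/(1 - x) + (x - 1)/x  ->  (1/(1 - x)) + 1/(1 - (1/(1 - x))) + ((1/(1 - x)) - 1)/(1/(1 - x)), which simplifies back to x + 1/(1 - x) + (x - 1)/x; check: E(4) = 53/12, E(-1/3) = 53/12.   [invariant]
(D) x^2  ->  (1/(1 - x))^2 = (x - 1)^(-2); check: E(4) = 16 but E(-1/3) = 1/9.   [not invariant]

Only (C) is unchanged. Indeed f(f(x)) = 1/(1 - 1/(1-x)) = (1-x)/(-x) = (x-1)/x, so E(x) = x + f(x) + f(f(x)) is the sum over the whole 3-cycle; applying f just permutes the three terms cyclically (x -> f(x) -> f(f(x)) -> x), leaving the sum unchanged.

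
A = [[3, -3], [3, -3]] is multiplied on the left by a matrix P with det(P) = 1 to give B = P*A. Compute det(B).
0

By the multiplicative property of determinants, det(B) = det(P*A) = det(P) * det(A) = det(A),
so the determinant is invariant under multiplication by any determinant-1 matrix; we just need det(A).

det(A) = (3)(-3) - (-3)(3) = -9 - (-9) = 0

Therefore det(B) = 1 * 0 = 0.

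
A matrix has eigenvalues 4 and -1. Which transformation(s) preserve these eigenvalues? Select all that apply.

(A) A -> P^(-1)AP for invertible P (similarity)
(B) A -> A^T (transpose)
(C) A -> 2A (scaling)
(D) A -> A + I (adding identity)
A and B

Eigenvalues are preserved by:
1. Similarity transformations: A -> P^(-1)AP (same characteristic polynomial)
2. Transpose: A^T has the same eigenvalues as A

Eigenvalues are NOT preserved by:
- Adding identity: eigenvalues become 4+1, -1+1
- Scaling: eigenvalues become 8, -2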